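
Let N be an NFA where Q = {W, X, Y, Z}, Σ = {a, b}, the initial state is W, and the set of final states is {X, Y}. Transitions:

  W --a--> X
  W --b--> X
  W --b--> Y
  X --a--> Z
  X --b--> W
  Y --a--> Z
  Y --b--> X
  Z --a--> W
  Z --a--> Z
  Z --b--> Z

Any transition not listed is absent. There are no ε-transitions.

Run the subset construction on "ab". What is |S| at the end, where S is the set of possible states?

1

Start in {W}.
Read 'a': W→{X}; now {X}.
Read 'b': X→{W}; now {W}.
That set has 1 state.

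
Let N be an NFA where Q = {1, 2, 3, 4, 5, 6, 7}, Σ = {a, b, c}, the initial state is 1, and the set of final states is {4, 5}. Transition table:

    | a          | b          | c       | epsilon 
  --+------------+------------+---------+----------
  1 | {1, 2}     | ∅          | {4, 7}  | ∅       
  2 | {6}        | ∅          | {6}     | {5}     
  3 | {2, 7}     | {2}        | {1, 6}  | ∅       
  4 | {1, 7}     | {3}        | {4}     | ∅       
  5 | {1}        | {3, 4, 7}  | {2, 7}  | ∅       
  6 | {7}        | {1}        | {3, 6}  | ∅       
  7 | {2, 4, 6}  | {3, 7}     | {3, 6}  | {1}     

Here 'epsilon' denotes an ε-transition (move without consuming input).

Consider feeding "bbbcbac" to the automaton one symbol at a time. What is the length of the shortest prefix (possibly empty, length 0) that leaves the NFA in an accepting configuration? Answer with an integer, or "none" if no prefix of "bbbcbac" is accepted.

Start in {1}.
Read 'b': 1→∅; now ∅.
The set is empty and remains empty for the remaining 6 symbols.
No reachable set along the way intersects F.

none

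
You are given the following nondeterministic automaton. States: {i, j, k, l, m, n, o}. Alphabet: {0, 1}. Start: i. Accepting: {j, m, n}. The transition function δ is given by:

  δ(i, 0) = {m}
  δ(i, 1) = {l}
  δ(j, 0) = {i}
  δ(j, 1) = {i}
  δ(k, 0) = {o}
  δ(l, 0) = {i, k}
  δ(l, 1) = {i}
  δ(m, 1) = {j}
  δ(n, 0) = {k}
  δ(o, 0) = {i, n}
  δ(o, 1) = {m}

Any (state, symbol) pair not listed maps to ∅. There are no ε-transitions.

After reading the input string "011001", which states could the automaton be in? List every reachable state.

∅

Start in {i}.
Read '0': i→{m}; now {m}.
Read '1': m→{j}; now {j}.
Read '1': j→{i}; now {i}.
Read '0': i→{m}; now {m}.
Read '0': m→∅; now ∅.
The set is empty and remains empty for the remaining 1 symbol.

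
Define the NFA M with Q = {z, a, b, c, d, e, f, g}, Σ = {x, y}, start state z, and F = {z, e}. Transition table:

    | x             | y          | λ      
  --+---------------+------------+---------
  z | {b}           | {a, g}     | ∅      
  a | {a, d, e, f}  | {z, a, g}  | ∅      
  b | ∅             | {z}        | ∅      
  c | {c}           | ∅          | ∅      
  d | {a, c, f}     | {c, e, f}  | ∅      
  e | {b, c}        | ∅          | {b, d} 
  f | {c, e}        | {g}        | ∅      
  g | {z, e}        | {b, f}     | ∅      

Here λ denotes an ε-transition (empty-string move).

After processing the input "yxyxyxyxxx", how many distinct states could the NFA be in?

6

Start in {z}.
Read 'y': z→{a, g}; now {a, g}.
Read 'x': a→{a, d, e, f}, g→{z, e}; union {z, a, d, e, f}; ε-closure = {z, a, b, d, e, f}.
Read 'y': z→{a, g}, a→{z, a, g}, b→{z}, d→{c, e, f}, e→∅, f→{g}; union {z, a, c, e, f, g}; ε-closure = {z, a, b, c, d, e, f, g}.
Read 'x': z→{b}, a→{a, d, e, f}, b→∅, c→{c}, d→{a, c, f}, e→{b, c}, f→{c, e}, g→{z, e}; now {z, a, b, c, d, e, f}.
Read 'y': z→{a, g}, a→{z, a, g}, b→{z}, c→∅, d→{c, e, f}, e→∅, f→{g}; union {z, a, c, e, f, g}; ε-closure = {z, a, b, c, d, e, f, g}.
Read 'x': z→{b}, a→{a, d, e, f}, b→∅, c→{c}, d→{a, c, f}, e→{b, c}, f→{c, e}, g→{z, e}; now {z, a, b, c, d, e, f}.
Read 'y': z→{a, g}, a→{z, a, g}, b→{z}, c→∅, d→{c, e, f}, e→∅, f→{g}; union {z, a, c, e, f, g}; ε-closure = {z, a, b, c, d, e, f, g}.
Read 'x': z→{b}, a→{a, d, e, f}, b→∅, c→{c}, d→{a, c, f}, e→{b, c}, f→{c, e}, g→{z, e}; now {z, a, b, c, d, e, f}.
Read 'x': z→{b}, a→{a, d, e, f}, b→∅, c→{c}, d→{a, c, f}, e→{b, c}, f→{c, e}; now {a, b, c, d, e, f}.
Read 'x': a→{a, d, e, f}, b→∅, c→{c}, d→{a, c, f}, e→{b, c}, f→{c, e}; now {a, b, c, d, e, f}.
That set has 6 states.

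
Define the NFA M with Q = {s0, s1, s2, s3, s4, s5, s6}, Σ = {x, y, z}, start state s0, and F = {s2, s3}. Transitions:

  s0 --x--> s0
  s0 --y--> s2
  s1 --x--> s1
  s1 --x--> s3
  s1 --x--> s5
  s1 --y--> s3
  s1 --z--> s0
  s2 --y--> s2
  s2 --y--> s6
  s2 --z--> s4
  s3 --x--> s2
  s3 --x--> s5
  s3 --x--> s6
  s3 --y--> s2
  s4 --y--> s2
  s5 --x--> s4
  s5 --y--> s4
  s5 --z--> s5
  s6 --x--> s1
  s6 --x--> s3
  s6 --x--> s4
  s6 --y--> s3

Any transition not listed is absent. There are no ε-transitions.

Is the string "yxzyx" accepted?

No

Start in {s0}.
Read 'y': {s0} → {s2}.
Read 'x': {s2} → ∅.
The set is empty and remains empty for the remaining 3 symbols.
The final set ∅ contains no accepting state.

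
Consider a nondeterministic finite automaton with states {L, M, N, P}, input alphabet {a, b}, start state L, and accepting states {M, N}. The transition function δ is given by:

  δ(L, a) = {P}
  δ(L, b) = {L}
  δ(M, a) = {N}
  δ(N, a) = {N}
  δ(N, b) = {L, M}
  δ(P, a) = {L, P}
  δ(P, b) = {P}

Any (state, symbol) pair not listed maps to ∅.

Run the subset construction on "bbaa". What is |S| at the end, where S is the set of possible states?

Start in {L}.
Read 'b': L→{L}; now {L}.
Read 'b': L→{L}; now {L}.
Read 'a': L→{P}; now {P}.
Read 'a': P→{L, P}; now {L, P}.
That set has 2 states.

2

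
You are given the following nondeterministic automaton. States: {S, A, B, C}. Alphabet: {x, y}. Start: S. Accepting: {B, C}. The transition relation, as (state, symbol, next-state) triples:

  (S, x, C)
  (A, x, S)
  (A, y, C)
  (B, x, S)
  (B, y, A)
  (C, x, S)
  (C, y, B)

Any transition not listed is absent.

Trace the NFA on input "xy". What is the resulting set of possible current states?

Start in {S}.
Read 'x': S→{C}; now {C}.
Read 'y': C→{B}; now {B}.

{B}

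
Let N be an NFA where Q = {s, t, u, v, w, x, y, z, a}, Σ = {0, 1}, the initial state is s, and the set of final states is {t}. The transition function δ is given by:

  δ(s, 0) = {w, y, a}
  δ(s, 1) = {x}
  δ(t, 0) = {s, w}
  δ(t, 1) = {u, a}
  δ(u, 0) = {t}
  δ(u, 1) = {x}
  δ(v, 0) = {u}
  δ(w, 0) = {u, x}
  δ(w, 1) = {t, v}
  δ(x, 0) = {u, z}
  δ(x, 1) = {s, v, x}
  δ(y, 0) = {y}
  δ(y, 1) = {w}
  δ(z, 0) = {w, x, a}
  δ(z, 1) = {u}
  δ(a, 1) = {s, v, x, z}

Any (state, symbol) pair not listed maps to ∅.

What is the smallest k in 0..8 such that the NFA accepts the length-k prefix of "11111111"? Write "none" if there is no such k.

none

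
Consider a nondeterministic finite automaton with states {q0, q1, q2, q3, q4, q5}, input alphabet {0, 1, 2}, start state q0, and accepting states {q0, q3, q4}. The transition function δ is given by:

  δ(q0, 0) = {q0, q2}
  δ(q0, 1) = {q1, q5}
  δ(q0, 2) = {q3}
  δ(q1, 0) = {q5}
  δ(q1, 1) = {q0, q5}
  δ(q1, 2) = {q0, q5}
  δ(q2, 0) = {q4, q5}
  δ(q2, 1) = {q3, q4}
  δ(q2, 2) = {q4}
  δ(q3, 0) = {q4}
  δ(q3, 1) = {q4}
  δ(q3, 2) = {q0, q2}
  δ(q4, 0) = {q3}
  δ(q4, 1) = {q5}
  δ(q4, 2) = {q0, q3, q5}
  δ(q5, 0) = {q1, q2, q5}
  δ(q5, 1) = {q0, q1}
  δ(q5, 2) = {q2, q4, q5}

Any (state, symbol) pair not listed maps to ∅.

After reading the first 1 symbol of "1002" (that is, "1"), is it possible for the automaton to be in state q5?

Start in {q0}.
Read '1': q0→{q1, q5}; now {q1, q5}.
State q5 is in {q1, q5}.

Yes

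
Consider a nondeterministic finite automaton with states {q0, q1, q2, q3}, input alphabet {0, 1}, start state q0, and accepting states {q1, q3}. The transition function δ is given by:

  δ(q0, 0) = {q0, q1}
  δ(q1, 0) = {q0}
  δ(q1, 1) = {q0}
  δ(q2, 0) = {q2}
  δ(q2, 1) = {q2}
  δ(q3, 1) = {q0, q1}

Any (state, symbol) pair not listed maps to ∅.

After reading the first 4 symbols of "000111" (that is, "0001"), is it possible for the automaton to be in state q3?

Start in {q0}.
Read '0': q0→{q0, q1}; now {q0, q1}.
Read '0': q0→{q0, q1}, q1→{q0}; now {q0, q1}.
Read '0': q0→{q0, q1}, q1→{q0}; now {q0, q1}.
Read '1': q0→∅, q1→{q0}; now {q0}.
State q3 is not in {q0}.

No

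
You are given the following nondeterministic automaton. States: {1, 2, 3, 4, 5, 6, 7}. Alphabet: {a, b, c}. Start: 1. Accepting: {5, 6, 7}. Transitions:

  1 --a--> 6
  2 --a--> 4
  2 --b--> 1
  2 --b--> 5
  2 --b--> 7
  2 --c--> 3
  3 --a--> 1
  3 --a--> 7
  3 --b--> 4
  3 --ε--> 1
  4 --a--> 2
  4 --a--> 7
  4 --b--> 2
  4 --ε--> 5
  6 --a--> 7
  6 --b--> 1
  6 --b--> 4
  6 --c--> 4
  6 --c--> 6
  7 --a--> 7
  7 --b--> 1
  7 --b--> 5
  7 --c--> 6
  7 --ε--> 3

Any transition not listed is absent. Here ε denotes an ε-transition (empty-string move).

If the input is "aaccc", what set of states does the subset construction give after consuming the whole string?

Start in {1}.
Read 'a': 1→{6}; now {6}.
Read 'a': 6→{7}; union {7}; ε-closure = {1, 3, 7}.
Read 'c': 1→∅, 3→∅, 7→{6}; now {6}.
Read 'c': 6→{4, 6}; union {4, 6}; ε-closure = {4, 5, 6}.
Read 'c': 4→∅, 5→∅, 6→{4, 6}; union {4, 6}; ε-closure = {4, 5, 6}.

{4, 5, 6}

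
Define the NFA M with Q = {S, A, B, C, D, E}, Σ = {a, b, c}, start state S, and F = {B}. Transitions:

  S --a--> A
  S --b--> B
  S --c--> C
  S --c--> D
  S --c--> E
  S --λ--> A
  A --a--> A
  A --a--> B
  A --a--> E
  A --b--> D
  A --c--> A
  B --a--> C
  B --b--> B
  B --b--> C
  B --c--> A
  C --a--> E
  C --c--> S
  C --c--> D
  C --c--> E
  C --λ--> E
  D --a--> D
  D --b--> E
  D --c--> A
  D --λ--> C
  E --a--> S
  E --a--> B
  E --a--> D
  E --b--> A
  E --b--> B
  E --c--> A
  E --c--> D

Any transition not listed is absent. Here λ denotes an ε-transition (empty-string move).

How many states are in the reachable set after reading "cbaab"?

5

Start: ε-closure({S}) = {S, A}.
Read 'c': S→{C, D, E}, A→{A}; now {A, C, D, E}.
Read 'b': A→{D}, C→∅, D→{E}, E→{A, B}; union {A, B, D, E}; ε-closure = {A, B, C, D, E}.
Read 'a': A→{A, B, E}, B→{C}, C→{E}, D→{D}, E→{S, B, D}; now {S, A, B, C, D, E}.
Read 'a': S→{A}, A→{A, B, E}, B→{C}, C→{E}, D→{D}, E→{S, B, D}; now {S, A, B, C, D, E}.
Read 'b': S→{B}, A→{D}, B→{B, C}, C→∅, D→{E}, E→{A, B}; now {A, B, C, D, E}.
That set has 5 states.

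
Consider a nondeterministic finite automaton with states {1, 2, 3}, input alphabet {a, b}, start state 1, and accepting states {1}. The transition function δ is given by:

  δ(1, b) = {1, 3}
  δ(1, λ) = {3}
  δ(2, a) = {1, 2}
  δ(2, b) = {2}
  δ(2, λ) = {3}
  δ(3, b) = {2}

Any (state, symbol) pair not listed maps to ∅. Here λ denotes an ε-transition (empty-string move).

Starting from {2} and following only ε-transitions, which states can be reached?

{2, 3}

Begin with {2}.
ε-move 2 → 3; add 3.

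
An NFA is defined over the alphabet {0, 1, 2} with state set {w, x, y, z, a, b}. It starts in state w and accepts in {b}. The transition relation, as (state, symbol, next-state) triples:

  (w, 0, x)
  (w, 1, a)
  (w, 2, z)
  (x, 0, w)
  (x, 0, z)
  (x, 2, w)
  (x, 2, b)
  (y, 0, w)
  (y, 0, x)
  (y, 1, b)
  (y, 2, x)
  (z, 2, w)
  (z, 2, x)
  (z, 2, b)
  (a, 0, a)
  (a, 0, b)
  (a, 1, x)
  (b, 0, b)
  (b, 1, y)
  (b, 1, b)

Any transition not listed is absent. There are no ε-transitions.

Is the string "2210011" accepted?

Yes

Start in {w}.
Read '2': {w} → {z}.
Read '2': {z} → {w, x, b}.
Read '1': {w, x, b} → {y, a, b}.
Read '0': {y, a, b} → {w, x, a, b}.
Read '0': {w, x, a, b} → {w, x, z, a, b}.
Read '1': {w, x, z, a, b} → {x, y, a, b}.
Read '1': {x, y, a, b} → {x, y, b}.
The final set {x, y, b} contains the accepting state b.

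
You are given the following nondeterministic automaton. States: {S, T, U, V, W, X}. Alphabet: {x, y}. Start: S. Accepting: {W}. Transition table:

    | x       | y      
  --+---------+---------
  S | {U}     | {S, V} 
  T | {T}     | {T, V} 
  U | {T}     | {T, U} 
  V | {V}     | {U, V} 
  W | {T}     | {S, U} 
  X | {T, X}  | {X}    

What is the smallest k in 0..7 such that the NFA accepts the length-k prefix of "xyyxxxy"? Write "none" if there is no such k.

none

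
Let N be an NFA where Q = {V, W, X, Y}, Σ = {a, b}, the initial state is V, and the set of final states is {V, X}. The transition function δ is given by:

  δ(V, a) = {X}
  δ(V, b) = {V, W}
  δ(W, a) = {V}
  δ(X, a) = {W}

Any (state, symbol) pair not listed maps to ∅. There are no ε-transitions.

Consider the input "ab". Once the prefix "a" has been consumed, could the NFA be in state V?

No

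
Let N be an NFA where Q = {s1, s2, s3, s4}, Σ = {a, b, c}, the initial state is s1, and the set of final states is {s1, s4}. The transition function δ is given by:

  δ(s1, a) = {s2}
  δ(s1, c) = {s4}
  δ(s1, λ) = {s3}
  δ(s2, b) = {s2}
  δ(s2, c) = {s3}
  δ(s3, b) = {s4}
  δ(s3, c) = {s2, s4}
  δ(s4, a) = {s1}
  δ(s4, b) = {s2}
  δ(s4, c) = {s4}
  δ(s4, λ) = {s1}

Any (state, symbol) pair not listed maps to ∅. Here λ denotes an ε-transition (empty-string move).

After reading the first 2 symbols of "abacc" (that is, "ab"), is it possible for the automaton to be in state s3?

Start: ε-closure({s1}) = {s1, s3}.
Read 'a': s1→{s2}, s3→∅; now {s2}.
Read 'b': s2→{s2}; now {s2}.
State s3 is not in {s2}.

No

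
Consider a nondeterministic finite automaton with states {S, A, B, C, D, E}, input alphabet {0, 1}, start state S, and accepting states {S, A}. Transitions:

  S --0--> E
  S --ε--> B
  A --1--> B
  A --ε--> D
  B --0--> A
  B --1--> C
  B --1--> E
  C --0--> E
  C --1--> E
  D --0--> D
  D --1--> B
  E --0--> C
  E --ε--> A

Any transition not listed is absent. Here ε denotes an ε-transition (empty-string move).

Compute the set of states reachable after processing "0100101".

Start: ε-closure({S}) = {S, B}.
Read '0': {S, B} → {A, D, E}.
Read '1': {A, D, E} → {B}.
Read '0': {B} → {A, D}.
Read '0': {A, D} → {D}.
Read '1': {D} → {B}.
Read '0': {B} → {A, D}.
Read '1': {A, D} → {B}.

{B}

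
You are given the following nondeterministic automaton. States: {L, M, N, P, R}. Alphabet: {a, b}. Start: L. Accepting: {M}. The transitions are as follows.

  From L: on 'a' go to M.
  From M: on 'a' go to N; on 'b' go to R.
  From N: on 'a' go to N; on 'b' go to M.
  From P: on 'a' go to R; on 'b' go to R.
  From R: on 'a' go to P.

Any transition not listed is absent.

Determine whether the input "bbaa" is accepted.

Start in {L}.
Read 'b': {L} → ∅.
The set is empty and remains empty for the remaining 3 symbols.
The final set ∅ contains no accepting state.

No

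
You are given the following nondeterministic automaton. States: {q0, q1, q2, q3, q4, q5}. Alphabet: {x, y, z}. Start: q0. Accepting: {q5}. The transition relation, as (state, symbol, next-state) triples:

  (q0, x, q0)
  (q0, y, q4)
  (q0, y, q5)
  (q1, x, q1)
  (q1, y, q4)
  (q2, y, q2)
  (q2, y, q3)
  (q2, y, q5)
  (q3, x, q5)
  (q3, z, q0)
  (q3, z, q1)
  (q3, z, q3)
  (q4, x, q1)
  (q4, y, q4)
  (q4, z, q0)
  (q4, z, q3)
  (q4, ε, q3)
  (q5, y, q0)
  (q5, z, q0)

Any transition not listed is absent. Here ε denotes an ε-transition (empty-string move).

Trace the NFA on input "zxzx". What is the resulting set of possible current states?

Start in {q0}.
Read 'z': q0→∅; now ∅.
The set is empty and remains empty for the remaining 3 symbols.

∅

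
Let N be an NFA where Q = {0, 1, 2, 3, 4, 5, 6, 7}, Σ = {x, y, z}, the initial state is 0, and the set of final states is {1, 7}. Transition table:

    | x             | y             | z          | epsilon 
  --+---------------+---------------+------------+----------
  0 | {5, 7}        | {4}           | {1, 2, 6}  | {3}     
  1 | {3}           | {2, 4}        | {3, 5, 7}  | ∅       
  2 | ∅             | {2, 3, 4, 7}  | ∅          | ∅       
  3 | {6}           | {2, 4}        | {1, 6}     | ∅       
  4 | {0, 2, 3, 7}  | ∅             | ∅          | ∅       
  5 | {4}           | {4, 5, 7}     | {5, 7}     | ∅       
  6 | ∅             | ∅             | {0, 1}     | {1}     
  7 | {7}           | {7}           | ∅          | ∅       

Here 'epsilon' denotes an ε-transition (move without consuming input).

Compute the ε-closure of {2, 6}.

{1, 2, 6}

Begin with {2, 6}.
ε-move 6 → 1; add 1.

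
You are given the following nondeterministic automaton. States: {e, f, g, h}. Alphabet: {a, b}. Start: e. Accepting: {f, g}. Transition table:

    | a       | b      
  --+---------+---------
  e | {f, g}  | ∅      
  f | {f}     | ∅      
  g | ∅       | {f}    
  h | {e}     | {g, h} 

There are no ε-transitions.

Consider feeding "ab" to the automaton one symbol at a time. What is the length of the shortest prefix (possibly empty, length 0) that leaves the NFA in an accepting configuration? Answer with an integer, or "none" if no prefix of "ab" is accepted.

Start in {e}.
Read 'a': {e} → {f, g}.
None of the earlier sets intersect F, but {f, g} does.

1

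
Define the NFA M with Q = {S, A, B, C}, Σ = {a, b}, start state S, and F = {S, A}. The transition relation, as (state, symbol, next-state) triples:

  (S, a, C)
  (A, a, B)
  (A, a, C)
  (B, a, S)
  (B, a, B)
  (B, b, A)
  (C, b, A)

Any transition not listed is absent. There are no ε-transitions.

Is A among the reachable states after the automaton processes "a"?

Start in {S}.
Read 'a': {S} → {C}.
State A is not in {C}.

No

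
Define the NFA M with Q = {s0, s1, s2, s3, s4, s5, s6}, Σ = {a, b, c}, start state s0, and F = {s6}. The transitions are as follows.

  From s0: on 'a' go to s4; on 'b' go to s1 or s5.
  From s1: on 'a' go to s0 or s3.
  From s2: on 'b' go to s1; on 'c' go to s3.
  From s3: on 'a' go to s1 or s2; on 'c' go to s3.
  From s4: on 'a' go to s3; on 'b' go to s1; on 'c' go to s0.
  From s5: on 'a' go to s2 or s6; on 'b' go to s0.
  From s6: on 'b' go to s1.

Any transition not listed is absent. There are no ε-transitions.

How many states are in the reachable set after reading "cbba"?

Start in {s0}.
Read 'c': s0→∅; now ∅.
The set is empty and remains empty for the remaining 3 symbols.
That set has 0 states.

0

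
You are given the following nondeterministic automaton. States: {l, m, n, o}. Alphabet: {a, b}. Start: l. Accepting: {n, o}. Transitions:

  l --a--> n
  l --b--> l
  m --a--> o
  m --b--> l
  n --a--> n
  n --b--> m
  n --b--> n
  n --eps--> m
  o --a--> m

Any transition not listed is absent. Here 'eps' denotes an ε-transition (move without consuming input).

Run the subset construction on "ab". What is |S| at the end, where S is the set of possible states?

3

Start in {l}.
Read 'a': l→{n}; union {n}; ε-closure = {m, n}.
Read 'b': m→{l}, n→{m, n}; now {l, m, n}.
That set has 3 states.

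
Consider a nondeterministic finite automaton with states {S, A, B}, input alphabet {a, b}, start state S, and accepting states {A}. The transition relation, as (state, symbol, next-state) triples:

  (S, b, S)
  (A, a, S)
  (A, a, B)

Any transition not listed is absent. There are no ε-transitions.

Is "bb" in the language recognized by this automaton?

No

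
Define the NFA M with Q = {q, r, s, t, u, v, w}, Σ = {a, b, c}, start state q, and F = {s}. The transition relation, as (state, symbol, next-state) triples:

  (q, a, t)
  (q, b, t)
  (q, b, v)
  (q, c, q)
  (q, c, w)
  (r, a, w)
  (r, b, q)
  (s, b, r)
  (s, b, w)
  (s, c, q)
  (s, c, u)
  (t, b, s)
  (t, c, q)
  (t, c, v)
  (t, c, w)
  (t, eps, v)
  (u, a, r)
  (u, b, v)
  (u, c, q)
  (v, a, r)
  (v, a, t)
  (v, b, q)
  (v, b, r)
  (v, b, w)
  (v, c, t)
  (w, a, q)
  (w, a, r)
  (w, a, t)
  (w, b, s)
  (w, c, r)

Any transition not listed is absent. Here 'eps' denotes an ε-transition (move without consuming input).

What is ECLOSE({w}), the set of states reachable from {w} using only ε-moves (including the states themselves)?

{w}

Begin with {w}.
No ε-moves leave this set, so the closure equals the set itself.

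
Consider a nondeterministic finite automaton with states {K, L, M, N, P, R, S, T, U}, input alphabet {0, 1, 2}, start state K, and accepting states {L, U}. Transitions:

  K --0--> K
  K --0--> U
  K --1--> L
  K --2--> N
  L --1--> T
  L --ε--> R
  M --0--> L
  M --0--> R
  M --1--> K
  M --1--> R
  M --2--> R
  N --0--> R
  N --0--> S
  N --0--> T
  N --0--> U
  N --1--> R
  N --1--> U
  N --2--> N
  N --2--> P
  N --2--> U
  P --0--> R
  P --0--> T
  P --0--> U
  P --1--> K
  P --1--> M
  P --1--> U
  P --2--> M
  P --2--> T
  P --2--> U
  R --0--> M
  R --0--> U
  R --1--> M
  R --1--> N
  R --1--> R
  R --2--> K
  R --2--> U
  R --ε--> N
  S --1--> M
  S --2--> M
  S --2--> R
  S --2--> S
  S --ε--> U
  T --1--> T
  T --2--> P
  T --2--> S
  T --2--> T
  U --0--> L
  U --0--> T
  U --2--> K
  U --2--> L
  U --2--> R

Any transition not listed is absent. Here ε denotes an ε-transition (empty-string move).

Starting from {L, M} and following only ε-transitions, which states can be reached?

{L, M, N, R}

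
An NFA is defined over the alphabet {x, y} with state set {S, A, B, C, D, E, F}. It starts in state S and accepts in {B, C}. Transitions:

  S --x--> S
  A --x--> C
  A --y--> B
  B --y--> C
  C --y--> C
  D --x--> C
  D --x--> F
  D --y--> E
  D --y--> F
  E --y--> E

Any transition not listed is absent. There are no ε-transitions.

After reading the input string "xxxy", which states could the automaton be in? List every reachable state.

∅

Start in {S}.
Read 'x': S→{S}; now {S}.
Read 'x': S→{S}; now {S}.
Read 'x': S→{S}; now {S}.
Read 'y': S→∅; now ∅.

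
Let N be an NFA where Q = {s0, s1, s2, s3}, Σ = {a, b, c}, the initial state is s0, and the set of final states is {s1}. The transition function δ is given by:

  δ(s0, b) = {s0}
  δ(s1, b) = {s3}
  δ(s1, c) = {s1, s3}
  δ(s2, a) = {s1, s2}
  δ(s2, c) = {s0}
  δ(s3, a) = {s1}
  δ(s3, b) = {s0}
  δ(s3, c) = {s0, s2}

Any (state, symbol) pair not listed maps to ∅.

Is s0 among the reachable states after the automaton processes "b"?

Yes

Start in {s0}.
Read 'b': s0→{s0}; now {s0}.
State s0 is in {s0}.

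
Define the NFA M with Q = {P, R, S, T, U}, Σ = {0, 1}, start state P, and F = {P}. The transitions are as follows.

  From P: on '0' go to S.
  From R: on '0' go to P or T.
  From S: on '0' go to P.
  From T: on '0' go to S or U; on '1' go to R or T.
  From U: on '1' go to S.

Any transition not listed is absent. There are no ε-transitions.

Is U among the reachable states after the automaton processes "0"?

No

Start in {P}.
Read '0': {P} → {S}.
State U is not in {S}.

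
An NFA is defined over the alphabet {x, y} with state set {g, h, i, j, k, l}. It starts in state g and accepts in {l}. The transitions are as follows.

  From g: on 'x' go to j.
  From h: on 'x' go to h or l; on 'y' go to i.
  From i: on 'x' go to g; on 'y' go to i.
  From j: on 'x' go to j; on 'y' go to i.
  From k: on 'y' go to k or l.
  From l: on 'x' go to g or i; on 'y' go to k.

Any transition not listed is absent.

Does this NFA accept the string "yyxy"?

No

Start in {g}.
Read 'y': {g} → ∅.
The set is empty and remains empty for the remaining 3 symbols.
The final set ∅ contains no accepting state.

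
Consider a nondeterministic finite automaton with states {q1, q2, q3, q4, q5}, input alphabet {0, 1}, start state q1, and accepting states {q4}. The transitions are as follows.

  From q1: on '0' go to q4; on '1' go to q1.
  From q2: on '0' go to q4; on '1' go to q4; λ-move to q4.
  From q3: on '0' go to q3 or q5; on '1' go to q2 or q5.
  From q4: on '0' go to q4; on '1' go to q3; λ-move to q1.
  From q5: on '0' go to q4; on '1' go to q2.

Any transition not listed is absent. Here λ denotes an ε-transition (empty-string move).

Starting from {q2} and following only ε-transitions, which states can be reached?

{q1, q2, q4}

Begin with {q2}.
ε-move q2 → q4; add q4.
ε-move q4 → q1; add q1.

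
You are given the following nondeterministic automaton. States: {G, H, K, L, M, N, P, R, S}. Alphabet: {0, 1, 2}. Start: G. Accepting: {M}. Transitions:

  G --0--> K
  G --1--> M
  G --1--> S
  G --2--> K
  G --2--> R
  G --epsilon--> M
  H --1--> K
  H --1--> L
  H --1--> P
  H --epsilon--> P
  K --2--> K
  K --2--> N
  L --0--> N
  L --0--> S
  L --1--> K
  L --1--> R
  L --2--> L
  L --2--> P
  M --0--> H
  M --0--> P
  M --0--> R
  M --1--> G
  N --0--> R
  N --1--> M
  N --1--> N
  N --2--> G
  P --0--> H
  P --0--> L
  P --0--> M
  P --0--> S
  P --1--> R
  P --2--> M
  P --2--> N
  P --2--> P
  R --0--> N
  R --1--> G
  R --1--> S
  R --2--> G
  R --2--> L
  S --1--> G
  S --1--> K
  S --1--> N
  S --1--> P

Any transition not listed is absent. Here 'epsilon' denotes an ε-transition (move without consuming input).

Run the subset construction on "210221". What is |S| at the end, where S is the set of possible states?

6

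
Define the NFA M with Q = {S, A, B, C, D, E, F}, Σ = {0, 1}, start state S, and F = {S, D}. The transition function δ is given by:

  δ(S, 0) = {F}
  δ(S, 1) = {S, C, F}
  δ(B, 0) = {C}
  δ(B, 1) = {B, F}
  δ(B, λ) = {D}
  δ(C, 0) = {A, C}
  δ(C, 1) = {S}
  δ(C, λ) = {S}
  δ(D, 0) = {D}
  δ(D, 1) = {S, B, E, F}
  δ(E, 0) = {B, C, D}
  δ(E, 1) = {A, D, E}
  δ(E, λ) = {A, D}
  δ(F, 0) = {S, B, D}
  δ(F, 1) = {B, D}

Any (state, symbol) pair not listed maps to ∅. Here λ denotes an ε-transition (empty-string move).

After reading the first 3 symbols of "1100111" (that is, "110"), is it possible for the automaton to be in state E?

No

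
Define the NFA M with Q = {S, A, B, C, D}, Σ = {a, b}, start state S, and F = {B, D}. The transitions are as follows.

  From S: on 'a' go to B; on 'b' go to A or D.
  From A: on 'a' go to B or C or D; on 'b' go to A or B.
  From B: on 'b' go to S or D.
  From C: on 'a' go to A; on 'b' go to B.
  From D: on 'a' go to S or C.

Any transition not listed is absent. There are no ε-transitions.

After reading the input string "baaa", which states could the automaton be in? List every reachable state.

{A, B, C, D}

Start in {S}.
Read 'b': S→{A, D}; now {A, D}.
Read 'a': A→{B, C, D}, D→{S, C}; now {S, B, C, D}.
Read 'a': S→{B}, B→∅, C→{A}, D→{S, C}; now {S, A, B, C}.
Read 'a': S→{B}, A→{B, C, D}, B→∅, C→{A}; now {A, B, C, D}.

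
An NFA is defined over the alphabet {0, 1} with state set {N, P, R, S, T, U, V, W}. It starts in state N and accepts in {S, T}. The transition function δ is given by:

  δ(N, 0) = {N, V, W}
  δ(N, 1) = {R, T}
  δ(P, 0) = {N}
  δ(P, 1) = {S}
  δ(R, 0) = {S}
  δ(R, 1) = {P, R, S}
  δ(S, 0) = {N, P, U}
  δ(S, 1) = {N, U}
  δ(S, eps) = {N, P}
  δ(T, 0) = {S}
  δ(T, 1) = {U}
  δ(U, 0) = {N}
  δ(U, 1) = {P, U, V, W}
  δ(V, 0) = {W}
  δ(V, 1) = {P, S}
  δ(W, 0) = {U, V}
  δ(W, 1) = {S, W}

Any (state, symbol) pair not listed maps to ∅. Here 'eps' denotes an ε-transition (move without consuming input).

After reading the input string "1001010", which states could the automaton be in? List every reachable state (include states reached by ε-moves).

Start in {N}.
Read '1': {N} → {R, T}.
Read '0': {R, T} → {N, P, S}.
Read '0': {N, P, S} → {N, P, U, V, W}.
Read '1': {N, P, U, V, W} → {N, P, R, S, T, U, V, W}.
Read '0': {N, P, R, S, T, U, V, W} → {N, P, S, U, V, W}.
Read '1': {N, P, S, U, V, W} → {N, P, R, S, T, U, V, W}.
Read '0': {N, P, R, S, T, U, V, W} → {N, P, S, U, V, W}.

{N, P, S, U, V, W}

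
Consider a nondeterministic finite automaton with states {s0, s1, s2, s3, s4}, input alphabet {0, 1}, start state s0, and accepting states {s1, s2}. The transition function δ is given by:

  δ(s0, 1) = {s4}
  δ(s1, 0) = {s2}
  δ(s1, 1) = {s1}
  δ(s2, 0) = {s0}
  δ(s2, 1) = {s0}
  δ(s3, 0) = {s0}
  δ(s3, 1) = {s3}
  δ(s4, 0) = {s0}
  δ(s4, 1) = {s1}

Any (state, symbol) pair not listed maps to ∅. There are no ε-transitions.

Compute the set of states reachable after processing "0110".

∅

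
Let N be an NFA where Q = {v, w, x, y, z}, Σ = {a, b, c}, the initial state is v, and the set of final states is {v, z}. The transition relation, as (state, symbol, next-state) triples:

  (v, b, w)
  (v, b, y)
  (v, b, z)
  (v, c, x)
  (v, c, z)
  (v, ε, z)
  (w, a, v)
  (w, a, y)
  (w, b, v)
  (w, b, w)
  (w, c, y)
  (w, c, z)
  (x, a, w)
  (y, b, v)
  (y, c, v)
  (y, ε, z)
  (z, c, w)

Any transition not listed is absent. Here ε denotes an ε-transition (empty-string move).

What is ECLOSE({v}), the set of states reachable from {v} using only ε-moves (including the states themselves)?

Begin with {v}.
ε-move v → z; add z.

{v, z}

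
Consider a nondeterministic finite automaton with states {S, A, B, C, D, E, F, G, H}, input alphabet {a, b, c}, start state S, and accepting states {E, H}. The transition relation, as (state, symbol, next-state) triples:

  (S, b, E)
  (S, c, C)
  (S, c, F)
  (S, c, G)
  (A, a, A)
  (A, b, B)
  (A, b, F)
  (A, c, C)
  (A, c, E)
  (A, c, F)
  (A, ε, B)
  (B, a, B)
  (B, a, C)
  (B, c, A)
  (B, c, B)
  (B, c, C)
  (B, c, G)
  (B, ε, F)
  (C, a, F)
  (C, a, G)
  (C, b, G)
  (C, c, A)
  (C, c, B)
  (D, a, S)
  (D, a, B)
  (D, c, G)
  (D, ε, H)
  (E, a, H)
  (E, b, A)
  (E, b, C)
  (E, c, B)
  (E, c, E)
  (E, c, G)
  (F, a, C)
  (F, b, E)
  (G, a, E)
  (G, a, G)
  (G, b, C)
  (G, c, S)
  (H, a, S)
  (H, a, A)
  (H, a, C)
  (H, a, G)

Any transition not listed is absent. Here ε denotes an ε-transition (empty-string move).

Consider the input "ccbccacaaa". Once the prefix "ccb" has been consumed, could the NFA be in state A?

No

Start in {S}.
Read 'c': {S} → {C, F, G}.
Read 'c': {C, F, G} → {S, A, B, F}.
Read 'b': {S, A, B, F} → {B, E, F}.
State A is not in {B, E, F}.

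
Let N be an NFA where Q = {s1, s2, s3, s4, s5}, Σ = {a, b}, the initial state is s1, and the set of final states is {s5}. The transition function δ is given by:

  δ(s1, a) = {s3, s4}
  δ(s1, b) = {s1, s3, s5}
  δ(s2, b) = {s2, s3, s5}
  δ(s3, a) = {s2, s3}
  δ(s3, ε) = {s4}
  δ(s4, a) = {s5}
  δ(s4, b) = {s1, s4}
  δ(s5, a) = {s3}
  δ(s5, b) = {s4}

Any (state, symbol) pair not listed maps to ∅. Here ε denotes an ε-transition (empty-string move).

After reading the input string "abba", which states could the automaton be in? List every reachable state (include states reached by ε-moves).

Start in {s1}.
Read 'a': s1→{s3, s4}; now {s3, s4}.
Read 'b': s3→∅, s4→{s1, s4}; now {s1, s4}.
Read 'b': s1→{s1, s3, s5}, s4→{s1, s4}; now {s1, s3, s4, s5}.
Read 'a': s1→{s3, s4}, s3→{s2, s3}, s4→{s5}, s5→{s3}; now {s2, s3, s4, s5}.

{s2, s3, s4, s5}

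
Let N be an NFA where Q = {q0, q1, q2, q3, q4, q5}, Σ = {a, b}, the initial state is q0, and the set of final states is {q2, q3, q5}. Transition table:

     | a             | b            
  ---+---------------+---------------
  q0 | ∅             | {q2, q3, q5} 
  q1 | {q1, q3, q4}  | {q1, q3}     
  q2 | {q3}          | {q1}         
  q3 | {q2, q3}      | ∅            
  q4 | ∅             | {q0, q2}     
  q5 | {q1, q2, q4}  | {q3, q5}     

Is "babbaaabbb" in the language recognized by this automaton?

Start in {q0}.
Read 'b': q0→{q2, q3, q5}; now {q2, q3, q5}.
Read 'a': q2→{q3}, q3→{q2, q3}, q5→{q1, q2, q4}; now {q1, q2, q3, q4}.
Read 'b': q1→{q1, q3}, q2→{q1}, q3→∅, q4→{q0, q2}; now {q0, q1, q2, q3}.
Read 'b': q0→{q2, q3, q5}, q1→{q1, q3}, q2→{q1}, q3→∅; now {q1, q2, q3, q5}.
Read 'a': q1→{q1, q3, q4}, q2→{q3}, q3→{q2, q3}, q5→{q1, q2, q4}; now {q1, q2, q3, q4}.
Read 'a': q1→{q1, q3, q4}, q2→{q3}, q3→{q2, q3}, q4→∅; now {q1, q2, q3, q4}.
Read 'a': q1→{q1, q3, q4}, q2→{q3}, q3→{q2, q3}, q4→∅; now {q1, q2, q3, q4}.
Read 'b': q1→{q1, q3}, q2→{q1}, q3→∅, q4→{q0, q2}; now {q0, q1, q2, q3}.
Read 'b': q0→{q2, q3, q5}, q1→{q1, q3}, q2→{q1}, q3→∅; now {q1, q2, q3, q5}.
Read 'b': q1→{q1, q3}, q2→{q1}, q3→∅, q5→{q3, q5}; now {q1, q3, q5}.
The final set {q1, q3, q5} contains the accepting states q3, q5.

Yes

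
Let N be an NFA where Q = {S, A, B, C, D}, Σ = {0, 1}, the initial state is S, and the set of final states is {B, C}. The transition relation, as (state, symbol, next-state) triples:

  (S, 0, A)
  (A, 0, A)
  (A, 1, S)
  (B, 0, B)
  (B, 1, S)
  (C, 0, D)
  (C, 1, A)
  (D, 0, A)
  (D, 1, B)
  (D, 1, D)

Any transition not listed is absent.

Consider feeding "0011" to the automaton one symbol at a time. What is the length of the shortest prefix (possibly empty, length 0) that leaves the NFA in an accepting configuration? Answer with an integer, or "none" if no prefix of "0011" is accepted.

none

Start in {S}.
Read '0': S→{A}; now {A}.
Read '0': A→{A}; now {A}.
Read '1': A→{S}; now {S}.
Read '1': S→∅; now ∅.
No reachable set along the way intersects F.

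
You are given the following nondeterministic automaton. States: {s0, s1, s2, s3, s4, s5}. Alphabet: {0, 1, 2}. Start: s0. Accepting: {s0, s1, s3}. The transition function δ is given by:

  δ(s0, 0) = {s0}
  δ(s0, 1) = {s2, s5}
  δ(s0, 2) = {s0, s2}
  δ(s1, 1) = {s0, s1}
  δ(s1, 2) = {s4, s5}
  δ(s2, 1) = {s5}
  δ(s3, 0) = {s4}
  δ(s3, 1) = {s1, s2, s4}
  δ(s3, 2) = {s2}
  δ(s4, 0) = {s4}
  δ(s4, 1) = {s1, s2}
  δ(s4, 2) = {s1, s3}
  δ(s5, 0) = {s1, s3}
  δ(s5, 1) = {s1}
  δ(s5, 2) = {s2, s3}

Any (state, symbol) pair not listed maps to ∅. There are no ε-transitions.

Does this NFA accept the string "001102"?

No

Start in {s0}.
Read '0': {s0} → {s0}.
Read '0': {s0} → {s0}.
Read '1': {s0} → {s2, s5}.
Read '1': {s2, s5} → {s1, s5}.
Read '0': {s1, s5} → {s1, s3}.
Read '2': {s1, s3} → {s2, s4, s5}.
The final set {s2, s4, s5} contains no accepting state.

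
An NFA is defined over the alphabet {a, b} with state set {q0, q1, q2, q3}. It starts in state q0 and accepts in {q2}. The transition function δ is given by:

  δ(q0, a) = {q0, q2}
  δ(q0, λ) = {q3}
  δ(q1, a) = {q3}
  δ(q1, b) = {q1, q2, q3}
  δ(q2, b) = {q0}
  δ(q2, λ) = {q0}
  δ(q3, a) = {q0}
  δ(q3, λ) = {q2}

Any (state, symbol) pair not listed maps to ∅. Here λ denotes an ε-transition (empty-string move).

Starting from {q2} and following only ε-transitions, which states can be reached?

Begin with {q2}.
ε-move q2 → q0; add q0.
ε-move q0 → q3; add q3.

{q0, q2, q3}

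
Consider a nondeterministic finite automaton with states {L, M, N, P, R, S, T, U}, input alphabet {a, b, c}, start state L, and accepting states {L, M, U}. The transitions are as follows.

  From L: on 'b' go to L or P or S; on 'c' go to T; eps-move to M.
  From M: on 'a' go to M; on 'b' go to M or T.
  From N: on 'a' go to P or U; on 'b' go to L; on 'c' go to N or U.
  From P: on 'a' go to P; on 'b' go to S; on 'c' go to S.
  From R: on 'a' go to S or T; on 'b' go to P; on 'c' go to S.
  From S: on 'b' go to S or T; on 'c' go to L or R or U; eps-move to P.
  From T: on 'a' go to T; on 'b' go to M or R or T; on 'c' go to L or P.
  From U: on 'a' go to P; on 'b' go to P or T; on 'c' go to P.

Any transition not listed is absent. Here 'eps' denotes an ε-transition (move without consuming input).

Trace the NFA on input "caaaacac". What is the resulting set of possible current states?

Start: ε-closure({L}) = {L, M}.
Read 'c': L→{T}, M→∅; now {T}.
Read 'a': T→{T}; now {T}.
Read 'a': T→{T}; now {T}.
Read 'a': T→{T}; now {T}.
Read 'a': T→{T}; now {T}.
Read 'c': T→{L, P}; union {L, P}; ε-closure = {L, M, P}.
Read 'a': L→∅, M→{M}, P→{P}; now {M, P}.
Read 'c': M→∅, P→{S}; union {S}; ε-closure = {P, S}.

{P, S}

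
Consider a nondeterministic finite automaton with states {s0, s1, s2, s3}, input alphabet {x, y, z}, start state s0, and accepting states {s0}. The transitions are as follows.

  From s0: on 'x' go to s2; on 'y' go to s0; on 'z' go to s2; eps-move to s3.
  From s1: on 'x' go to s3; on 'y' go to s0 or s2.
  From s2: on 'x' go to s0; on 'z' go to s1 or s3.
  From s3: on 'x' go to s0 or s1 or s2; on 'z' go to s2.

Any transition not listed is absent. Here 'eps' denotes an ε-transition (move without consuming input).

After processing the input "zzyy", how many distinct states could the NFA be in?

Start: ε-closure({s0}) = {s0, s3}.
Read 'z': s0→{s2}, s3→{s2}; now {s2}.
Read 'z': s2→{s1, s3}; now {s1, s3}.
Read 'y': s1→{s0, s2}, s3→∅; union {s0, s2}; ε-closure = {s0, s2, s3}.
Read 'y': s0→{s0}, s2→∅, s3→∅; union {s0}; ε-closure = {s0, s3}.
That set has 2 states.

2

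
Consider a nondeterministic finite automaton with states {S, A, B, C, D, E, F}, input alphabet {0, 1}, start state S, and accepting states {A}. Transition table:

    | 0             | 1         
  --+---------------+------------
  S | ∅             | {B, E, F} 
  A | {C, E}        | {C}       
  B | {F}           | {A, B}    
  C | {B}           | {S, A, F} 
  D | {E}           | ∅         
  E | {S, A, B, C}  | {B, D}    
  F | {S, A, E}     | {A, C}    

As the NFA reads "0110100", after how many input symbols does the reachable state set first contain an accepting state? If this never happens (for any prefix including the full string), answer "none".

none

Start in {S}.
Read '0': {S} → ∅.
The set is empty and remains empty for the remaining 6 symbols.
No reachable set along the way intersects F.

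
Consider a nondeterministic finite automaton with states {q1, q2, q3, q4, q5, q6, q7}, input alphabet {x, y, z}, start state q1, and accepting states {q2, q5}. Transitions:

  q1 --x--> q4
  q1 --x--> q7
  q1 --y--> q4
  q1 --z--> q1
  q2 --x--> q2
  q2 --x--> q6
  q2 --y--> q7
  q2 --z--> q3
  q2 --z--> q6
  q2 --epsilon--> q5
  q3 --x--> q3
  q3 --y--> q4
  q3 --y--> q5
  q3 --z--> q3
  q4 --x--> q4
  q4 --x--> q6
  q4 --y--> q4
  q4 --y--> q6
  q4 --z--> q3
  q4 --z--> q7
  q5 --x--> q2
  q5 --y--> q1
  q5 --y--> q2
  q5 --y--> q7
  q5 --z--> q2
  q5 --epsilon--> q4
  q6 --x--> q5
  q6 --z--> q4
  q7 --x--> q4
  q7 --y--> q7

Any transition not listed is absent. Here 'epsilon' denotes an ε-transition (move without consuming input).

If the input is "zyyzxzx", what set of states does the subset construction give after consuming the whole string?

{q3, q4, q6}

Start in {q1}.
Read 'z': q1→{q1}; now {q1}.
Read 'y': q1→{q4}; now {q4}.
Read 'y': q4→{q4, q6}; now {q4, q6}.
Read 'z': q4→{q3, q7}, q6→{q4}; now {q3, q4, q7}.
Read 'x': q3→{q3}, q4→{q4, q6}, q7→{q4}; now {q3, q4, q6}.
Read 'z': q3→{q3}, q4→{q3, q7}, q6→{q4}; now {q3, q4, q7}.
Read 'x': q3→{q3}, q4→{q4, q6}, q7→{q4}; now {q3, q4, q6}.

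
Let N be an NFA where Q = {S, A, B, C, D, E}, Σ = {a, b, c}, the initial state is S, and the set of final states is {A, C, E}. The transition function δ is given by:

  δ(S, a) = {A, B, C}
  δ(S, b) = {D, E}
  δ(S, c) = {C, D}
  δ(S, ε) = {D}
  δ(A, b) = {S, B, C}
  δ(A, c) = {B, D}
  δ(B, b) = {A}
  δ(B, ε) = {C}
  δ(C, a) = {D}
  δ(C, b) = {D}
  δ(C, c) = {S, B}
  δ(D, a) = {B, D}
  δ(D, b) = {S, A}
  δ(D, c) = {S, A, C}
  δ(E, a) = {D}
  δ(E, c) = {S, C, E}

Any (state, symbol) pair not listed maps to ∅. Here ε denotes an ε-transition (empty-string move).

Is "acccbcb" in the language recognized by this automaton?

Yes

Start: ε-closure({S}) = {S, D}.
Read 'a': {S, D} → {A, B, C, D}.
Read 'c': {A, B, C, D} → {S, A, B, C, D}.
Read 'c': {S, A, B, C, D} → {S, A, B, C, D}.
Read 'c': {S, A, B, C, D} → {S, A, B, C, D}.
Read 'b': {S, A, B, C, D} → {S, A, B, C, D, E}.
Read 'c': {S, A, B, C, D, E} → {S, A, B, C, D, E}.
Read 'b': {S, A, B, C, D, E} → {S, A, B, C, D, E}.
The final set {S, A, B, C, D, E} contains the accepting states A, C, E.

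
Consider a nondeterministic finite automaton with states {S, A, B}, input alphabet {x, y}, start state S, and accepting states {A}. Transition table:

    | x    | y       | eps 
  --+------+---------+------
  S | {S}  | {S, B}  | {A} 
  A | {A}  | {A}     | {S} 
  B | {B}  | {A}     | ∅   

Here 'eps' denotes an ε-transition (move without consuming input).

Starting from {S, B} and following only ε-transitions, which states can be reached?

Begin with {S, B}.
ε-move S → A; add A.

{S, A, B}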